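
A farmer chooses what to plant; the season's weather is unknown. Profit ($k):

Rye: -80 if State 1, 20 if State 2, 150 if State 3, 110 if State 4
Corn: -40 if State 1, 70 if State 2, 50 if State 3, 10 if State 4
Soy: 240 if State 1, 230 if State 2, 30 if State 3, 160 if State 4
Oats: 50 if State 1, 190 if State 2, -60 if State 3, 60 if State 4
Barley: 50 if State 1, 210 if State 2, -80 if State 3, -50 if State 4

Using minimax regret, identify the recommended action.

Soy

Column bests: State 1=240, State 2=230, State 3=150, State 4=160.
Rye regrets: 320, 210, 0, 50 → max 320
Corn regrets: 280, 160, 100, 150 → max 280
Soy regrets: 0, 0, 120, 0 → max 120
Oats regrets: 190, 40, 210, 100 → max 210
Barley regrets: 190, 20, 230, 210 → max 230
Smallest max regret = 120 → Soy.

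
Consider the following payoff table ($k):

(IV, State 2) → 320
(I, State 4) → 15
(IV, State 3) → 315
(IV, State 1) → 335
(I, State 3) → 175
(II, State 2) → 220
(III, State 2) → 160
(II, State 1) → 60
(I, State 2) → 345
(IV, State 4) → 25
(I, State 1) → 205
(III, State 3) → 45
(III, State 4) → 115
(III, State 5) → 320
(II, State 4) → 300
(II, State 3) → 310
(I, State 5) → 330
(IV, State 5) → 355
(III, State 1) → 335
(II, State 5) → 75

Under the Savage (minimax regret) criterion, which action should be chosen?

Column bests: State 1=335, State 2=345, State 3=315, State 4=300, State 5=355.
I regrets: 130, 0, 140, 285, 25 → max 285
II regrets: 275, 125, 5, 0, 280 → max 280
III regrets: 0, 185, 270, 185, 35 → max 270
IV regrets: 0, 25, 0, 275, 0 → max 275
Smallest max regret = 270 → III.

III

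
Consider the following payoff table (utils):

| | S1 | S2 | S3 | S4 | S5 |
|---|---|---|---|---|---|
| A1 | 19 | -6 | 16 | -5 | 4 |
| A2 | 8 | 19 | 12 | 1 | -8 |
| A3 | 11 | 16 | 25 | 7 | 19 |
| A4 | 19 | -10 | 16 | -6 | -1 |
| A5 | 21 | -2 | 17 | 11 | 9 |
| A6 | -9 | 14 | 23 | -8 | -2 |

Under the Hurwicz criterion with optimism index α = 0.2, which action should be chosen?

A1: 0.2·19 + 0.8·(-6) = -1
A2: 0.2·19 + 0.8·(-8) = -2.6
A3: 0.2·25 + 0.8·7 = 10.6
A4: 0.2·19 + 0.8·(-10) = -4.2
A5: 0.2·21 + 0.8·(-2) = 2.6
A6: 0.2·23 + 0.8·(-9) = -2.6
Highest Hurwicz score = 10.6 → A3.

A3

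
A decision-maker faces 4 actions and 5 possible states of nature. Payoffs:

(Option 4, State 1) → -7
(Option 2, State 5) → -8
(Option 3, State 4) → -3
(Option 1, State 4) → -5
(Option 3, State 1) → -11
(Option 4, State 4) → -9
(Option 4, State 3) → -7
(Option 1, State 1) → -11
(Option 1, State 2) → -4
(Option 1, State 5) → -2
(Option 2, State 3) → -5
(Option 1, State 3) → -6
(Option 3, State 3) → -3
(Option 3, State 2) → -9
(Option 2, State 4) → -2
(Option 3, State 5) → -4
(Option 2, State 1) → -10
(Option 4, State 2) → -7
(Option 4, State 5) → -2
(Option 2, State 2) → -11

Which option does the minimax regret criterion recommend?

Column bests: State 1=-7, State 2=-4, State 3=-3, State 4=-2, State 5=-2.
Option 1 regrets: 4, 0, 3, 3, 0 → max 4
Option 2 regrets: 3, 7, 2, 0, 6 → max 7
Option 3 regrets: 4, 5, 0, 1, 2 → max 5
Option 4 regrets: 0, 3, 4, 7, 0 → max 7
Smallest max regret = 4 → Option 1.

Option 1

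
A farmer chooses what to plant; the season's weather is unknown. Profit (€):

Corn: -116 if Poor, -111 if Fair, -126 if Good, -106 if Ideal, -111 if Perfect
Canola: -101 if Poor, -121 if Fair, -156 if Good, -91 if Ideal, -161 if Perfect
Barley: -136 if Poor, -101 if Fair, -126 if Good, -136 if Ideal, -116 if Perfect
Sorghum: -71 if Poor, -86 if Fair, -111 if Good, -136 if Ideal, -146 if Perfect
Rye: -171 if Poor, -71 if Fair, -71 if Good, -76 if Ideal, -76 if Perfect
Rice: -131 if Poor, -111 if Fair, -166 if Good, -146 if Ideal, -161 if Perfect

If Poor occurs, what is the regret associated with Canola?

Best payoff under Poor is -71.
Regret = -71 − (-101) = 30.

30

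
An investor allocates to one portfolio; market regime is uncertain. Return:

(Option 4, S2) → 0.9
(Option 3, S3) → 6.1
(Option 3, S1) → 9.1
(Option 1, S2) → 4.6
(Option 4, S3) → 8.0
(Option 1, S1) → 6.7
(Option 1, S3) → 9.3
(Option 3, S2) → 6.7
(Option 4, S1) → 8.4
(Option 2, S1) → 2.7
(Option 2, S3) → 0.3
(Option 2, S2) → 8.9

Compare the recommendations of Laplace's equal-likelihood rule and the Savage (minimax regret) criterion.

laplace → Option 3; minimax regret → Option 3 (agree)

Row averages: Option 1=103/15, Option 2=119/30, Option 3=7.3, Option 4=173/30
Highest average = 7.3 → Option 3.
Column bests: S1=9.1, S2=8.9, S3=9.3.
Option 1 regrets: 2.4, 4.3, 0.0 → max 4.3
Option 2 regrets: 6.4, 0.0, 9.0 → max 9.0
Option 3 regrets: 0.0, 2.2, 3.2 → max 3.2
Option 4 regrets: 0.7, 8.0, 1.3 → max 8.0
Smallest max regret = 3.2 → Option 3.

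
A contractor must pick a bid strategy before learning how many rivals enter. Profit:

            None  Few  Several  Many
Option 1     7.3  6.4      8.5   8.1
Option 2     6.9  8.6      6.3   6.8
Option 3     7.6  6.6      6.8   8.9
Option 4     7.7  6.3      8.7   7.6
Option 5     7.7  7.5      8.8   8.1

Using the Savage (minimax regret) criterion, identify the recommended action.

Option 5

Column bests: None=7.7, Few=8.6, Several=8.8, Many=8.9.
Option 1 regrets: 0.4, 2.2, 0.3, 0.8 → max 2.2
Option 2 regrets: 0.8, 0.0, 2.5, 2.1 → max 2.5
Option 3 regrets: 0.1, 2.0, 2.0, 0.0 → max 2.0
Option 4 regrets: 0.0, 2.3, 0.1, 1.3 → max 2.3
Option 5 regrets: 0.0, 1.1, 0.0, 0.8 → max 1.1
Smallest max regret = 1.1 → Option 5.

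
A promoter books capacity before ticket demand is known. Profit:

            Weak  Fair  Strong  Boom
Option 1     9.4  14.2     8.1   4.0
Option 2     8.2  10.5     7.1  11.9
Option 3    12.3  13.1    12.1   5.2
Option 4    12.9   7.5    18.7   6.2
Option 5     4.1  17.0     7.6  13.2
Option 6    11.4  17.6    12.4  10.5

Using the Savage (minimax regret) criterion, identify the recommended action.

Column bests: Weak=12.9, Fair=17.6, Strong=18.7, Boom=13.2.
Option 1 regrets: 3.5, 3.4, 10.6, 9.2 → max 10.6
Option 2 regrets: 4.7, 7.1, 11.6, 1.3 → max 11.6
Option 3 regrets: 0.6, 4.5, 6.6, 8.0 → max 8.0
Option 4 regrets: 0.0, 10.1, 0.0, 7.0 → max 10.1
Option 5 regrets: 8.8, 0.6, 11.1, 0.0 → max 11.1
Option 6 regrets: 1.5, 0.0, 6.3, 2.7 → max 6.3
Smallest max regret = 6.3 → Option 6.

Option 6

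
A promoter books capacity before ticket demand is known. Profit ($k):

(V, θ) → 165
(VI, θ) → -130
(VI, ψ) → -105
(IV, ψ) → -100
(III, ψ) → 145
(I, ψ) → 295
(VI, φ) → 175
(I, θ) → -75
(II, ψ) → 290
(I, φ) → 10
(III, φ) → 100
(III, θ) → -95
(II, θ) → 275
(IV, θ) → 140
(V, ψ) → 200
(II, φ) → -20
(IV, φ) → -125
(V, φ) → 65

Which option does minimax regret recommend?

V

Column bests: θ=275, φ=175, ψ=295.
I regrets: 350, 165, 0 → max 350
II regrets: 0, 195, 5 → max 195
III regrets: 370, 75, 150 → max 370
IV regrets: 135, 300, 395 → max 395
V regrets: 110, 110, 95 → max 110
VI regrets: 405, 0, 400 → max 405
Smallest max regret = 110 → V.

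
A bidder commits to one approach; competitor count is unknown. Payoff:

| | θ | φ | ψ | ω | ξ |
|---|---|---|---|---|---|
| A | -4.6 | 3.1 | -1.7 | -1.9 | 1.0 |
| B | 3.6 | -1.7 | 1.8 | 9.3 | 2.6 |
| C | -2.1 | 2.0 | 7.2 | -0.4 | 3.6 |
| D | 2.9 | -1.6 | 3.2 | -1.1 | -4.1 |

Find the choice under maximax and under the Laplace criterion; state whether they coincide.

Row maxima: A=3.1, B=9.3, C=7.2, D=3.2
Best best-case = 9.3 → B.
Row averages: A=-0.82, B=3.12, C=2.06, D=-0.14
Highest average = 3.12 → B.

maximax → B; laplace → B (agree)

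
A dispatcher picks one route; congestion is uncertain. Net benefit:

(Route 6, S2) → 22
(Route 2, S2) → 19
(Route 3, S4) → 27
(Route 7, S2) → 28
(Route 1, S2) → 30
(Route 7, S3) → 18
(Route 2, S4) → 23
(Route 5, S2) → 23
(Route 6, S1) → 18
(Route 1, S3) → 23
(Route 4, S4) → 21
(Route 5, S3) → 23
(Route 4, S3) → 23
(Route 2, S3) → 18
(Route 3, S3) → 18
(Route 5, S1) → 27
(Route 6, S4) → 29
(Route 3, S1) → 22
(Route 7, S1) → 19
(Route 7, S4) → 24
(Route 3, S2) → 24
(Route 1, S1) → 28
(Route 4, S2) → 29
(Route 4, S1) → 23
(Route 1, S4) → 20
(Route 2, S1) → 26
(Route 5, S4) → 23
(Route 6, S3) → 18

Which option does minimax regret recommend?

Column bests: S1=28, S2=30, S3=23, S4=29.
Route 1 regrets: 0, 0, 0, 9 → max 9
Route 2 regrets: 2, 11, 5, 6 → max 11
Route 3 regrets: 6, 6, 5, 2 → max 6
Route 4 regrets: 5, 1, 0, 8 → max 8
Route 5 regrets: 1, 7, 0, 6 → max 7
Route 6 regrets: 10, 8, 5, 0 → max 10
Route 7 regrets: 9, 2, 5, 5 → max 9
Smallest max regret = 6 → Route 3.

Route 3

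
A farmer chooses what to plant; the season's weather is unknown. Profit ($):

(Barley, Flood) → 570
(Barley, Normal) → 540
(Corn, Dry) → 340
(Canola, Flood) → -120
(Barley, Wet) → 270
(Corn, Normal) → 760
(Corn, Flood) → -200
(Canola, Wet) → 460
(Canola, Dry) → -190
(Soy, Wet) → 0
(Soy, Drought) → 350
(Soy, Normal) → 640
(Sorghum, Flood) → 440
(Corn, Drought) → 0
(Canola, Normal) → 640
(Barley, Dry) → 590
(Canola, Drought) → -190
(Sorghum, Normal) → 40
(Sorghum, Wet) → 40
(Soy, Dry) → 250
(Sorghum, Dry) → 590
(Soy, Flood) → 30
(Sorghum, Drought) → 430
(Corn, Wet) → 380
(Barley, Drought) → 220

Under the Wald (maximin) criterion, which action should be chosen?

Barley

Row minima: Barley=220, Sorghum=40, Soy=0, Canola=-190, Corn=-200
Best worst-case = 220 → Barley.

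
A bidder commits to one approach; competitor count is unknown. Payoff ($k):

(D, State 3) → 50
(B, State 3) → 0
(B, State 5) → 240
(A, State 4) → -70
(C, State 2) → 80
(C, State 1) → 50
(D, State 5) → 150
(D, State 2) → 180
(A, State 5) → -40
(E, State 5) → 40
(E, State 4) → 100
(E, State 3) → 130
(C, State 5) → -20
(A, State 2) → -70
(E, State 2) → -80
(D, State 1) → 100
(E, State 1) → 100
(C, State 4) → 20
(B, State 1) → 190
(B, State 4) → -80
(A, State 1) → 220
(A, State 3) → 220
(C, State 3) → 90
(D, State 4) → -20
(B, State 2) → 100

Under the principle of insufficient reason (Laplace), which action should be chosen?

D

Row averages: A=52, B=90, C=44, D=92, E=58
Highest average = 92 → D.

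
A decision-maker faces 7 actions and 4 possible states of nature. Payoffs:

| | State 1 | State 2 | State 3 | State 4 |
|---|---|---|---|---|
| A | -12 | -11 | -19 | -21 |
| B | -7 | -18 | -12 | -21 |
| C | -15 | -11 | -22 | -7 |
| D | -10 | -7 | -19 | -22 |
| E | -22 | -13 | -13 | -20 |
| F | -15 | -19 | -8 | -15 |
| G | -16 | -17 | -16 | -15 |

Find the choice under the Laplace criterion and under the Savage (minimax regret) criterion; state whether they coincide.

Row averages: A=-15.75, B=-14.5, C=-13.75, D=-14.5, E=-17, F=-14.25, G=-16
Highest average = -13.75 → C.
Column bests: State 1=-7, State 2=-7, State 3=-8, State 4=-7.
A regrets: 5, 4, 11, 14 → max 14
B regrets: 0, 11, 4, 14 → max 14
C regrets: 8, 4, 14, 0 → max 14
D regrets: 3, 0, 11, 15 → max 15
E regrets: 15, 6, 5, 13 → max 15
F regrets: 8, 12, 0, 8 → max 12
G regrets: 9, 10, 8, 8 → max 10
Smallest max regret = 10 → G.

laplace → C; minimax regret → G (disagree)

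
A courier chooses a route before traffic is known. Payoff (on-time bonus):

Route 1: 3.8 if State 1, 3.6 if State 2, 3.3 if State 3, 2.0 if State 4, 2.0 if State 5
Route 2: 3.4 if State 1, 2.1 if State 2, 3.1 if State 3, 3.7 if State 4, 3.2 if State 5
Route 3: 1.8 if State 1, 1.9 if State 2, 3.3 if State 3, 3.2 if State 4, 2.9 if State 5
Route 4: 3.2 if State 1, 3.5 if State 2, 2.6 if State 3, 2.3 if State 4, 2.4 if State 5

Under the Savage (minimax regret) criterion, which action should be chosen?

Column bests: State 1=3.8, State 2=3.6, State 3=3.3, State 4=3.7, State 5=3.2.
Route 1 regrets: 0.0, 0.0, 0.0, 1.7, 1.2 → max 1.7
Route 2 regrets: 0.4, 1.5, 0.2, 0.0, 0.0 → max 1.5
Route 3 regrets: 2.0, 1.7, 0.0, 0.5, 0.3 → max 2.0
Route 4 regrets: 0.6, 0.1, 0.7, 1.4, 0.8 → max 1.4
Smallest max regret = 1.4 → Route 4.

Route 4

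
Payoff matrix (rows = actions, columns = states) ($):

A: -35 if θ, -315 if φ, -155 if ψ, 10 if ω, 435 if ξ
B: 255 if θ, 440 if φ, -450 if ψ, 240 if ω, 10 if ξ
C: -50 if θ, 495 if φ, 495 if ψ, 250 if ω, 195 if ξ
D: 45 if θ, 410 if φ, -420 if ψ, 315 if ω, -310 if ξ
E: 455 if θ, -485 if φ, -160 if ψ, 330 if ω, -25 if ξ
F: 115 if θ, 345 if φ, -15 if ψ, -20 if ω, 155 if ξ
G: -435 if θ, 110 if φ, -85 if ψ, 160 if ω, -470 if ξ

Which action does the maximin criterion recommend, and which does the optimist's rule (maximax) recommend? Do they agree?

maximin → F; maximax → C (disagree)

Row minima: A=-315, B=-450, C=-50, D=-420, E=-485, F=-20, G=-470
Best worst-case = -20 → F.
Row maxima: A=435, B=440, C=495, D=410, E=455, F=345, G=160
Best best-case = 495 → C.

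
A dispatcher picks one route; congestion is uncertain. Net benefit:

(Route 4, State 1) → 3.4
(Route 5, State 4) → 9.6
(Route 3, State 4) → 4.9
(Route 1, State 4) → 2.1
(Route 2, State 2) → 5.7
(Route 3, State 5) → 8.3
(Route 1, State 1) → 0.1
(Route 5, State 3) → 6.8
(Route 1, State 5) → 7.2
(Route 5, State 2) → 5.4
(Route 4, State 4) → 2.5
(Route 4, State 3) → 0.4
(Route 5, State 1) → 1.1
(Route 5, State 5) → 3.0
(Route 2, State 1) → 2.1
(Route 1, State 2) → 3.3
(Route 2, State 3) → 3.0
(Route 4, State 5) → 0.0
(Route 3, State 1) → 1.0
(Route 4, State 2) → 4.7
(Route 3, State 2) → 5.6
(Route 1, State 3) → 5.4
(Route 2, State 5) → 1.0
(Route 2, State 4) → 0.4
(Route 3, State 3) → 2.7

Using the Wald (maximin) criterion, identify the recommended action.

Route 5

Row minima: Route 1=0.1, Route 2=0.4, Route 3=1.0, Route 4=0.0, Route 5=1.1
Best worst-case = 1.1 → Route 5.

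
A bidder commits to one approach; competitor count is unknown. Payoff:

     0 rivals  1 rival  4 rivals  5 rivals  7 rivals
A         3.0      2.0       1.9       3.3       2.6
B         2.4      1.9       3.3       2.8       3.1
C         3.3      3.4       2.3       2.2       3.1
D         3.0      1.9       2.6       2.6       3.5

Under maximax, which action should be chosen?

D

Row maxima: A=3.3, B=3.3, C=3.4, D=3.5
Best best-case = 3.5 → D.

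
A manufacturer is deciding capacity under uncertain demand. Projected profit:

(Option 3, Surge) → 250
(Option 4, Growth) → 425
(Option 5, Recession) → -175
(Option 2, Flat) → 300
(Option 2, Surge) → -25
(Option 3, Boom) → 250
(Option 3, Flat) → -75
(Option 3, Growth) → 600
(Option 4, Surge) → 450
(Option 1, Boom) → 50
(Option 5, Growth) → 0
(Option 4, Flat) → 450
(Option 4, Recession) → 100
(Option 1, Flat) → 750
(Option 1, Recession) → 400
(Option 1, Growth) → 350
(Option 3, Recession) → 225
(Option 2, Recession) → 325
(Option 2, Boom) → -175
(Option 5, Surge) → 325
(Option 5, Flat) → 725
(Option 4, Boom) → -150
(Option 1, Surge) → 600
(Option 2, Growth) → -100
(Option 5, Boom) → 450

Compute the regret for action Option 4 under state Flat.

Best payoff under Flat is 750.
Regret = 750 − 450 = 300.

300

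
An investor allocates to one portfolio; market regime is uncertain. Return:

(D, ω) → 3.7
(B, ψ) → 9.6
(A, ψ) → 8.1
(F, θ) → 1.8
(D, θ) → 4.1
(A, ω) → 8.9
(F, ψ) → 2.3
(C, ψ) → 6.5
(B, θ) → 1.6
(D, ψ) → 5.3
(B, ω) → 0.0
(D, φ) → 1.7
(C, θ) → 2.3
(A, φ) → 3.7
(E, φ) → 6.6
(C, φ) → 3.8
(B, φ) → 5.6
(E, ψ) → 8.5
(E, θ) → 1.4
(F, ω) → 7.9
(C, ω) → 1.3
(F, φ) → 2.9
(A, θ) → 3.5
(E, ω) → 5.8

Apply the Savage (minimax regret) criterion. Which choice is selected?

Column bests: θ=4.1, φ=6.6, ψ=9.6, ω=8.9.
A regrets: 0.6, 2.9, 1.5, 0.0 → max 2.9
B regrets: 2.5, 1.0, 0.0, 8.9 → max 8.9
C regrets: 1.8, 2.8, 3.1, 7.6 → max 7.6
D regrets: 0.0, 4.9, 4.3, 5.2 → max 5.2
E regrets: 2.7, 0.0, 1.1, 3.1 → max 3.1
F regrets: 2.3, 3.7, 7.3, 1.0 → max 7.3
Smallest max regret = 2.9 → A.

A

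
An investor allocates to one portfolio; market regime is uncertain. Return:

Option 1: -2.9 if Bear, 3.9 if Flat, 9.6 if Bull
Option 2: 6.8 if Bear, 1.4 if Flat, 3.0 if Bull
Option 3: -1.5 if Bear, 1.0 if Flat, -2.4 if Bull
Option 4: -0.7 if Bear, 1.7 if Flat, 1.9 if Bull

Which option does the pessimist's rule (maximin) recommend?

Option 2

Row minima: Option 1=-2.9, Option 2=1.4, Option 3=-2.4, Option 4=-0.7
Best worst-case = 1.4 → Option 2.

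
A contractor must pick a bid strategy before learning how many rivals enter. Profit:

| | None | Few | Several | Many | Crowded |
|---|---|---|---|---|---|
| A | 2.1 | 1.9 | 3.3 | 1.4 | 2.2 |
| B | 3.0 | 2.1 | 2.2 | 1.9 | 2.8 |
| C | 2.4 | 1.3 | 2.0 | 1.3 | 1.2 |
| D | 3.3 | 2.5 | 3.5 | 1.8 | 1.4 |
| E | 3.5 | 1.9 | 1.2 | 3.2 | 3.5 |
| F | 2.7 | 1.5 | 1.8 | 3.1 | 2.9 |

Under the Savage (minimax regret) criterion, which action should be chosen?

Column bests: None=3.5, Few=2.5, Several=3.5, Many=3.2, Crowded=3.5.
A regrets: 1.4, 0.6, 0.2, 1.8, 1.3 → max 1.8
B regrets: 0.5, 0.4, 1.3, 1.3, 0.7 → max 1.3
C regrets: 1.1, 1.2, 1.5, 1.9, 2.3 → max 2.3
D regrets: 0.2, 0.0, 0.0, 1.4, 2.1 → max 2.1
E regrets: 0.0, 0.6, 2.3, 0.0, 0.0 → max 2.3
F regrets: 0.8, 1.0, 1.7, 0.1, 0.6 → max 1.7
Smallest max regret = 1.3 → B.

B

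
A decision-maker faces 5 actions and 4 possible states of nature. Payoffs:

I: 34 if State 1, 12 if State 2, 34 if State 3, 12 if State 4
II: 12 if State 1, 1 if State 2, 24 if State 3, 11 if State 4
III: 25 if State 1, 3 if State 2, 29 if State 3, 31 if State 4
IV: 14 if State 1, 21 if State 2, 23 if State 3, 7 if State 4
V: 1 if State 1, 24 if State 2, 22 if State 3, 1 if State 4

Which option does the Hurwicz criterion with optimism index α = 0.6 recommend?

I

I: 0.6·34 + 0.4·12 = 25.2
II: 0.6·24 + 0.4·1 = 14.8
III: 0.6·31 + 0.4·3 = 19.8
IV: 0.6·23 + 0.4·7 = 16.6
V: 0.6·24 + 0.4·1 = 14.8
Highest Hurwicz score = 25.2 → I.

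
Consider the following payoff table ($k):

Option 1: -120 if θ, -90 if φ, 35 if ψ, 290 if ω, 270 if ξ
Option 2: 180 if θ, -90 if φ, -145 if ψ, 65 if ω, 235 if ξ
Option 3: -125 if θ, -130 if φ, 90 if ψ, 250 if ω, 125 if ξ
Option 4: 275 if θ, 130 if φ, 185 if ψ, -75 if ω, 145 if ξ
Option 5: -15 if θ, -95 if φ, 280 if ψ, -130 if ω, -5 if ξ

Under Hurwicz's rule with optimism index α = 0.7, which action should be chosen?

Option 4

Option 1: 0.7·290 + 0.3·(-120) = 167
Option 2: 0.7·235 + 0.3·(-145) = 121
Option 3: 0.7·250 + 0.3·(-130) = 136
Option 4: 0.7·275 + 0.3·(-75) = 170
Option 5: 0.7·280 + 0.3·(-130) = 157
Highest Hurwicz score = 170 → Option 4.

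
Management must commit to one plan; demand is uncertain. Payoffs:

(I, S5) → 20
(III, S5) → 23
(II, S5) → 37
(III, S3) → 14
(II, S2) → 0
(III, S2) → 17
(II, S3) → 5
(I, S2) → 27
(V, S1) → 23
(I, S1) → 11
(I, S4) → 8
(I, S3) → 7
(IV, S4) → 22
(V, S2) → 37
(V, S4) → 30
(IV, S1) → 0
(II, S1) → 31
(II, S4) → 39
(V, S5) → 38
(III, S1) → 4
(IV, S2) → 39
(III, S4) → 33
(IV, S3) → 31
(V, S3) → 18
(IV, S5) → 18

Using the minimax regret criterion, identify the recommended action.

Column bests: S1=31, S2=39, S3=31, S4=39, S5=38.
I regrets: 20, 12, 24, 31, 18 → max 31
II regrets: 0, 39, 26, 0, 1 → max 39
III regrets: 27, 22, 17, 6, 15 → max 27
IV regrets: 31, 0, 0, 17, 20 → max 31
V regrets: 8, 2, 13, 9, 0 → max 13
Smallest max regret = 13 → V.

V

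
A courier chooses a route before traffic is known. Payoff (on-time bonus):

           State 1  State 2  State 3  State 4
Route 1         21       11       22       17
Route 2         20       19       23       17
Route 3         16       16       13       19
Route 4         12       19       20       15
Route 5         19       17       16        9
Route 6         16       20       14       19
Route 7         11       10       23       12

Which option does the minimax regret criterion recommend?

Route 2

Column bests: State 1=21, State 2=20, State 3=23, State 4=19.
Route 1 regrets: 0, 9, 1, 2 → max 9
Route 2 regrets: 1, 1, 0, 2 → max 2
Route 3 regrets: 5, 4, 10, 0 → max 10
Route 4 regrets: 9, 1, 3, 4 → max 9
Route 5 regrets: 2, 3, 7, 10 → max 10
Route 6 regrets: 5, 0, 9, 0 → max 9
Route 7 regrets: 10, 10, 0, 7 → max 10
Smallest max regret = 2 → Route 2.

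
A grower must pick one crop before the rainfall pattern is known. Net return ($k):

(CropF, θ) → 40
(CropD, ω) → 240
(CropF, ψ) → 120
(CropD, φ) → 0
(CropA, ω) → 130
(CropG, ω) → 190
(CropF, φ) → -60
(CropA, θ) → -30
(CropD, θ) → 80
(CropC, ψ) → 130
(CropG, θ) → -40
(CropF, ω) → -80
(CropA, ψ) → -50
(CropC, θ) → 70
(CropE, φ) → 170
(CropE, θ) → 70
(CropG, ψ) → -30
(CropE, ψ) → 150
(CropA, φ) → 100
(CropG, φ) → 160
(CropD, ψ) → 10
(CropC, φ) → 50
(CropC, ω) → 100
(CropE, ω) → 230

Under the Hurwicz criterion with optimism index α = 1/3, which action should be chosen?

CropD: 1/3·240 + 2/3·0 = 80
CropC: 1/3·130 + 2/3·50 = 230/3
CropA: 1/3·130 + 2/3·(-50) = 10
CropG: 1/3·190 + 2/3·(-40) = 110/3
CropE: 1/3·230 + 2/3·70 = 370/3
CropF: 1/3·120 + 2/3·(-80) = -40/3
Highest Hurwicz score = 370/3 → CropE.

CropE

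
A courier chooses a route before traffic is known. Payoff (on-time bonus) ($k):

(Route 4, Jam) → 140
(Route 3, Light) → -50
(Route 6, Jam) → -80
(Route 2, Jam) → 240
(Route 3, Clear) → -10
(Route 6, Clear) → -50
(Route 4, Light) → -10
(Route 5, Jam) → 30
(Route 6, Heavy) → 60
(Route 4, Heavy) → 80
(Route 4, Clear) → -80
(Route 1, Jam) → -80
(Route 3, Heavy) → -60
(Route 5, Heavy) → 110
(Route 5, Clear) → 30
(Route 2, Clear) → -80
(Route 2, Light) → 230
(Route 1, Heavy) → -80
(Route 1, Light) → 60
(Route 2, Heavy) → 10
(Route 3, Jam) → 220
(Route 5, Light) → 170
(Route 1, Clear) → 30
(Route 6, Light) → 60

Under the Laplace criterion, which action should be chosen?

Row averages: Route 1=-17.5, Route 2=100, Route 3=25, Route 4=32.5, Route 5=85, Route 6=-2.5
Highest average = 100 → Route 2.

Route 2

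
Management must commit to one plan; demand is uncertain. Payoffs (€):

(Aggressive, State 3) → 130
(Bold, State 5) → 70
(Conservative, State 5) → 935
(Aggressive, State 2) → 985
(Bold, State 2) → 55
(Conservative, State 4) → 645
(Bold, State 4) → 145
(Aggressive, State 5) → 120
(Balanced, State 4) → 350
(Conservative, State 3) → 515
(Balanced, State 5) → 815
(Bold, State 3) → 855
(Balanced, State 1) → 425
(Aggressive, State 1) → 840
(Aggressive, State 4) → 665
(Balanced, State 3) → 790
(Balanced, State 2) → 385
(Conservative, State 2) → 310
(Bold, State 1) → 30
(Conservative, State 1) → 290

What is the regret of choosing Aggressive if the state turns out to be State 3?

725

Best payoff under State 3 is 855.
Regret = 855 − 130 = 725.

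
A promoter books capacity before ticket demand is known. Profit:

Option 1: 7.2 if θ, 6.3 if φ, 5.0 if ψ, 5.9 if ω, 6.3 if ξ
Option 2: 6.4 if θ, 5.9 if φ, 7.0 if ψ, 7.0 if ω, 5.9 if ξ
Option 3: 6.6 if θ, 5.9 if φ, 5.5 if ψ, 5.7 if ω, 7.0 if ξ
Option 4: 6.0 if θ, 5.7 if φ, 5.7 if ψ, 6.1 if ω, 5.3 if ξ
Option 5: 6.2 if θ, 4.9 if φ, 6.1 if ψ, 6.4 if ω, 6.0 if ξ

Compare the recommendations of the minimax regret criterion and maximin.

minimax regret → Option 2; maximin → Option 2 (agree)

Column bests: θ=7.2, φ=6.3, ψ=7.0, ω=7.0, ξ=7.0.
Option 1 regrets: 0.0, 0.0, 2.0, 1.1, 0.7 → max 2.0
Option 2 regrets: 0.8, 0.4, 0.0, 0.0, 1.1 → max 1.1
Option 3 regrets: 0.6, 0.4, 1.5, 1.3, 0.0 → max 1.5
Option 4 regrets: 1.2, 0.6, 1.3, 0.9, 1.7 → max 1.7
Option 5 regrets: 1.0, 1.4, 0.9, 0.6, 1.0 → max 1.4
Smallest max regret = 1.1 → Option 2.
Row minima: Option 1=5.0, Option 2=5.9, Option 3=5.5, Option 4=5.3, Option 5=4.9
Best worst-case = 5.9 → Option 2.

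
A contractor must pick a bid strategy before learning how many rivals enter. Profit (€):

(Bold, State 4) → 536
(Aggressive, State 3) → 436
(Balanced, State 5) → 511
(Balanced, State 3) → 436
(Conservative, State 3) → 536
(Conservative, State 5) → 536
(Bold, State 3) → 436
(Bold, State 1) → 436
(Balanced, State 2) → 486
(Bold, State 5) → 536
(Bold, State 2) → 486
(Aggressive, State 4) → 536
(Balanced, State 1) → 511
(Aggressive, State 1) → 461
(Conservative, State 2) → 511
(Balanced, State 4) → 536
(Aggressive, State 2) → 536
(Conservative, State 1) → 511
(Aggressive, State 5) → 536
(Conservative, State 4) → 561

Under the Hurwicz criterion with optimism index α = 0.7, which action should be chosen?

Conservative: 0.7·561 + 0.3·511 = 546
Balanced: 0.7·536 + 0.3·436 = 506
Aggressive: 0.7·536 + 0.3·436 = 506
Bold: 0.7·536 + 0.3·436 = 506
Highest Hurwicz score = 546 → Conservative.

Conservative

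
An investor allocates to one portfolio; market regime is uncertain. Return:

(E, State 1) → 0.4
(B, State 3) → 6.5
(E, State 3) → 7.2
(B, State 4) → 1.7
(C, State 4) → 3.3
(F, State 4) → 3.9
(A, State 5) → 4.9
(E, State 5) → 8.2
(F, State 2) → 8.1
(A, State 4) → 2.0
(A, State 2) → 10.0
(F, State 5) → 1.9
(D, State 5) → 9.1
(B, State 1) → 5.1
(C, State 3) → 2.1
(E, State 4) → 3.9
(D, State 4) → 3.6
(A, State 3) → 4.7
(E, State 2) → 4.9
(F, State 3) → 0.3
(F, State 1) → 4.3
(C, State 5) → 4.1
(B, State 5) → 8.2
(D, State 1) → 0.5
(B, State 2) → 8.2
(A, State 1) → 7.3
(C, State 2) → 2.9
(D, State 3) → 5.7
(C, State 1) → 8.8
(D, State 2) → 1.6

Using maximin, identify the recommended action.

Row minima: A=2.0, B=1.7, C=2.1, D=0.5, E=0.4, F=0.3
Best worst-case = 2.1 → C.

C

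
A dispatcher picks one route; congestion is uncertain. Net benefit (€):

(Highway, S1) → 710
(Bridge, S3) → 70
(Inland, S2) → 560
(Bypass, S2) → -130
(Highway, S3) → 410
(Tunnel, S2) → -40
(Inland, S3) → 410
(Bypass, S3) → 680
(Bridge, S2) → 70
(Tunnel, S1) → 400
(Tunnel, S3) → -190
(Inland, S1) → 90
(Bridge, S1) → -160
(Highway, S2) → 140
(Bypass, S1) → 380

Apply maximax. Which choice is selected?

Highway

Row maxima: Bypass=680, Bridge=70, Highway=710, Inland=560, Tunnel=400
Best best-case = 710 → Highway.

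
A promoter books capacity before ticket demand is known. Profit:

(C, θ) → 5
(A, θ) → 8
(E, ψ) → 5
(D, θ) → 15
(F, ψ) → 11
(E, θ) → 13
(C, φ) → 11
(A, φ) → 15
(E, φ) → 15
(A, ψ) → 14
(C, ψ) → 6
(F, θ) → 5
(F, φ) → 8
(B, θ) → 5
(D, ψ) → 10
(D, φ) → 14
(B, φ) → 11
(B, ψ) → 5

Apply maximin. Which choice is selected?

Row minima: A=8, B=5, C=5, D=10, E=5, F=5
Best worst-case = 10 → D.

D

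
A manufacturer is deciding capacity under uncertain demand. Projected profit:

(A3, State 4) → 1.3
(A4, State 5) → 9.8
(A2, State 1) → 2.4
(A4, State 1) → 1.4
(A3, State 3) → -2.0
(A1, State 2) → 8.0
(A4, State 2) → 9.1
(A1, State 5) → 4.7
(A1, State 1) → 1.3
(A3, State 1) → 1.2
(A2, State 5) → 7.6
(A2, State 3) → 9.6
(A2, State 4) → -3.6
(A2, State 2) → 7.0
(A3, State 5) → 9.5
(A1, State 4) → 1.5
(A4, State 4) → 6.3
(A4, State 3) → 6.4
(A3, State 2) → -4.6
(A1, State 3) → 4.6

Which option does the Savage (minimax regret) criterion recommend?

Column bests: State 1=2.4, State 2=9.1, State 3=9.6, State 4=6.3, State 5=9.8.
A1 regrets: 1.1, 1.1, 5.0, 4.8, 5.1 → max 5.1
A2 regrets: 0.0, 2.1, 0.0, 9.9, 2.2 → max 9.9
A3 regrets: 1.2, 13.7, 11.6, 5.0, 0.3 → max 13.7
A4 regrets: 1.0, 0.0, 3.2, 0.0, 0.0 → max 3.2
Smallest max regret = 3.2 → A4.

A4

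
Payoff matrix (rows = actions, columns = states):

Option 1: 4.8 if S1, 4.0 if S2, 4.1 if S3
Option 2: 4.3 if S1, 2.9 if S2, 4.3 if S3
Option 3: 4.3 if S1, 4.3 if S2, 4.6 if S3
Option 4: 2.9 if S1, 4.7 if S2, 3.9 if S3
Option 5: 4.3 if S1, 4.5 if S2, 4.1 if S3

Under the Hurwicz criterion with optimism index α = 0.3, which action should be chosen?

Option 3

Option 1: 0.3·4.8 + 0.7·4.0 = 4.24
Option 2: 0.3·4.3 + 0.7·2.9 = 3.32
Option 3: 0.3·4.6 + 0.7·4.3 = 4.39
Option 4: 0.3·4.7 + 0.7·2.9 = 3.44
Option 5: 0.3·4.5 + 0.7·4.1 = 4.22
Highest Hurwicz score = 4.39 → Option 3.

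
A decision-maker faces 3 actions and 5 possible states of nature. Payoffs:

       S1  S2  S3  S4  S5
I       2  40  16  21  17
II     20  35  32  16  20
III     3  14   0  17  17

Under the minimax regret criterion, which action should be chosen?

II

Column bests: S1=20, S2=40, S3=32, S4=21, S5=20.
I regrets: 18, 0, 16, 0, 3 → max 18
II regrets: 0, 5, 0, 5, 0 → max 5
III regrets: 17, 26, 32, 4, 3 → max 32
Smallest max regret = 5 → II.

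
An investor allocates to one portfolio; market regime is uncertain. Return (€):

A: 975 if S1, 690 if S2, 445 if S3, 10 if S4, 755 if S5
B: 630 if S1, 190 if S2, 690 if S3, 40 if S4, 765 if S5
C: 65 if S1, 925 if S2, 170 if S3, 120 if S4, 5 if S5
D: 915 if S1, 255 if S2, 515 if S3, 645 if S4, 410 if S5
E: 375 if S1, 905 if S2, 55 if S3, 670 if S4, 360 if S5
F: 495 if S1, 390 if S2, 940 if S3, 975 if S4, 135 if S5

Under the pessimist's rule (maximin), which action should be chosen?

Row minima: A=10, B=40, C=5, D=255, E=55, F=135
Best worst-case = 255 → D.

D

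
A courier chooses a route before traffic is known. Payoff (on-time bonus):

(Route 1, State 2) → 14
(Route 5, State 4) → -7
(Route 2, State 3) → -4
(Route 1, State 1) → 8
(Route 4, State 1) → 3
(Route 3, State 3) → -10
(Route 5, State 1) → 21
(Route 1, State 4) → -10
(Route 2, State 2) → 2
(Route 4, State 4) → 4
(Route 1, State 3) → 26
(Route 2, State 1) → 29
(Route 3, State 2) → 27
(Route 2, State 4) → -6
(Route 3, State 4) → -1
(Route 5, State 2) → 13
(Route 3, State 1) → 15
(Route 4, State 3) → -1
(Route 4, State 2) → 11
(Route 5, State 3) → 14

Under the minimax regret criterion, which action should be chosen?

Column bests: State 1=29, State 2=27, State 3=26, State 4=4.
Route 1 regrets: 21, 13, 0, 14 → max 21
Route 2 regrets: 0, 25, 30, 10 → max 30
Route 3 regrets: 14, 0, 36, 5 → max 36
Route 4 regrets: 26, 16, 27, 0 → max 27
Route 5 regrets: 8, 14, 12, 11 → max 14
Smallest max regret = 14 → Route 5.

Route 5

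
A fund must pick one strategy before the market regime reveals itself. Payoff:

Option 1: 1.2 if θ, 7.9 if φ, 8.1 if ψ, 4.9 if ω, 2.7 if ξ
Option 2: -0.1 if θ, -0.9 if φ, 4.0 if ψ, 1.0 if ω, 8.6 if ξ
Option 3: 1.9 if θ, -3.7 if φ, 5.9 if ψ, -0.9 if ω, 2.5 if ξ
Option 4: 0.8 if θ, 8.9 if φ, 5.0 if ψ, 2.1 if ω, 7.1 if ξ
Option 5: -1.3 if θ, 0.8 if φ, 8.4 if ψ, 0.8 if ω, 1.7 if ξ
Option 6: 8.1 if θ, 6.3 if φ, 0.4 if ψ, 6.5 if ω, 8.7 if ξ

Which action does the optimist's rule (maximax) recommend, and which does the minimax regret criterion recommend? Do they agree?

maximax → Option 4; minimax regret → Option 1 (disagree)

Row maxima: Option 1=8.1, Option 2=8.6, Option 3=5.9, Option 4=8.9, Option 5=8.4, Option 6=8.7
Best best-case = 8.9 → Option 4.
Column bests: θ=8.1, φ=8.9, ψ=8.4, ω=6.5, ξ=8.7.
Option 1 regrets: 6.9, 1.0, 0.3, 1.6, 6.0 → max 6.9
Option 2 regrets: 8.2, 9.8, 4.4, 5.5, 0.1 → max 9.8
Option 3 regrets: 6.2, 12.6, 2.5, 7.4, 6.2 → max 12.6
Option 4 regrets: 7.3, 0.0, 3.4, 4.4, 1.6 → max 7.3
Option 5 regrets: 9.4, 8.1, 0.0, 5.7, 7.0 → max 9.4
Option 6 regrets: 0.0, 2.6, 8.0, 0.0, 0.0 → max 8.0
Smallest max regret = 6.9 → Option 1.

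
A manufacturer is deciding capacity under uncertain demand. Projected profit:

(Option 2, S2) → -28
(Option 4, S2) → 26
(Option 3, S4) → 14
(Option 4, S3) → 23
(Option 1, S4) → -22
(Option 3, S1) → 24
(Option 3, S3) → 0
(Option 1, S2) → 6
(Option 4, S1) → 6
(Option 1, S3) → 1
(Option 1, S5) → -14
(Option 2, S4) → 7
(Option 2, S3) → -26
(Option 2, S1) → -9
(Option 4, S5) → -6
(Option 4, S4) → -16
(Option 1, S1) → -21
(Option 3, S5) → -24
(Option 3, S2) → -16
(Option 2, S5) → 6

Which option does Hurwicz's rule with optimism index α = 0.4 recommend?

Option 1: 0.4·6 + 0.6·(-22) = -10.8
Option 2: 0.4·7 + 0.6·(-28) = -14
Option 3: 0.4·24 + 0.6·(-24) = -4.8
Option 4: 0.4·26 + 0.6·(-16) = 0.8
Highest Hurwicz score = 0.8 → Option 4.

Option 4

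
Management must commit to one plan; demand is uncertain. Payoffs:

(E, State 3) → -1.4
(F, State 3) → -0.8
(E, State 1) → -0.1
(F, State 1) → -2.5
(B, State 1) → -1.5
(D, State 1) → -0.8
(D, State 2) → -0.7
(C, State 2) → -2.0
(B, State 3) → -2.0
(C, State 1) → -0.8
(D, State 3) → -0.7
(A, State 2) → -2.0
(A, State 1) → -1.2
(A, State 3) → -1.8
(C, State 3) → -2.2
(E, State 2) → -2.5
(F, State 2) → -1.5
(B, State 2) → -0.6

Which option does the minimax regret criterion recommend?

D

Column bests: State 1=-0.1, State 2=-0.6, State 3=-0.7.
A regrets: 1.1, 1.4, 1.1 → max 1.4
B regrets: 1.4, 0.0, 1.3 → max 1.4
C regrets: 0.7, 1.4, 1.5 → max 1.5
D regrets: 0.7, 0.1, 0.0 → max 0.7
E regrets: 0.0, 1.9, 0.7 → max 1.9
F regrets: 2.4, 0.9, 0.1 → max 2.4
Smallest max regret = 0.7 → D.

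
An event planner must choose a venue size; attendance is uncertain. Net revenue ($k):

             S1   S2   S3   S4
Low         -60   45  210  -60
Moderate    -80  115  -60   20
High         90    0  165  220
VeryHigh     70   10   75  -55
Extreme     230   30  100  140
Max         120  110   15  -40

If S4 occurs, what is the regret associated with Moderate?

200

Best payoff under S4 is 220.
Regret = 220 − 20 = 200.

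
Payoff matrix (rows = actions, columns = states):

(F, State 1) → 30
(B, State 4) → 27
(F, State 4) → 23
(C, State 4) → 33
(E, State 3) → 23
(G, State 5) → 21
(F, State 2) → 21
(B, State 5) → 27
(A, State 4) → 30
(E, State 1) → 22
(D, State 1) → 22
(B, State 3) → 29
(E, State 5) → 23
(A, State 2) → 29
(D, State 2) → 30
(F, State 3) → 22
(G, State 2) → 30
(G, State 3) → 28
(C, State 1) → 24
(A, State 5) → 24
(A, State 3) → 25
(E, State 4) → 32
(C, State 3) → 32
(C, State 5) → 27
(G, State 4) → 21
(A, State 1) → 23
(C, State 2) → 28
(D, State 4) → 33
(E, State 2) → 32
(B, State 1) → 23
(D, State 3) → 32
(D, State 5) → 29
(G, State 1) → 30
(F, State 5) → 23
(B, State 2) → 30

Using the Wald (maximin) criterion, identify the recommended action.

Row minima: A=23, B=23, C=24, D=22, E=22, F=21, G=21
Best worst-case = 24 → C.

C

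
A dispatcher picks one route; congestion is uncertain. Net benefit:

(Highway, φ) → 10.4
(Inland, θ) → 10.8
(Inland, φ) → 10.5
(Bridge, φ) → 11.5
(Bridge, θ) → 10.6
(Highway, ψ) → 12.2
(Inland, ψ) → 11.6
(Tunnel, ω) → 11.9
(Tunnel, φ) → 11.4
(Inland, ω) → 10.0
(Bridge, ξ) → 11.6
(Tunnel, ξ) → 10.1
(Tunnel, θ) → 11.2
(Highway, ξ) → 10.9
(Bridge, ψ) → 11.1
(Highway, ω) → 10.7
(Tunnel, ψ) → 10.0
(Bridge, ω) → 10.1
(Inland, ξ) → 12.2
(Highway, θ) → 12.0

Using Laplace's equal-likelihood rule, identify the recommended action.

Highway

Row averages: Highway=11.24, Inland=11.02, Tunnel=10.92, Bridge=10.98
Highest average = 11.24 → Highway.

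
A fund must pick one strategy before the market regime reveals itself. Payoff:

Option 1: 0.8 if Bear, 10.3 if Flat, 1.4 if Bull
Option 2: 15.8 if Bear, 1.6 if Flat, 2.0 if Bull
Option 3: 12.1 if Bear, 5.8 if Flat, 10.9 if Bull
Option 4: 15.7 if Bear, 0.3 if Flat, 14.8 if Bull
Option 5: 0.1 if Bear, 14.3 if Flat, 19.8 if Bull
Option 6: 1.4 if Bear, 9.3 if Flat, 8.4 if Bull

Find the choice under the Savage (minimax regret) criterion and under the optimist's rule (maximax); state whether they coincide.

minimax regret → Option 3; maximax → Option 5 (disagree)

Column bests: Bear=15.8, Flat=14.3, Bull=19.8.
Option 1 regrets: 15.0, 4.0, 18.4 → max 18.4
Option 2 regrets: 0.0, 12.7, 17.8 → max 17.8
Option 3 regrets: 3.7, 8.5, 8.9 → max 8.9
Option 4 regrets: 0.1, 14.0, 5.0 → max 14.0
Option 5 regrets: 15.7, 0.0, 0.0 → max 15.7
Option 6 regrets: 14.4, 5.0, 11.4 → max 14.4
Smallest max regret = 8.9 → Option 3.
Row maxima: Option 1=10.3, Option 2=15.8, Option 3=12.1, Option 4=15.7, Option 5=19.8, Option 6=9.3
Best best-case = 19.8 → Option 5.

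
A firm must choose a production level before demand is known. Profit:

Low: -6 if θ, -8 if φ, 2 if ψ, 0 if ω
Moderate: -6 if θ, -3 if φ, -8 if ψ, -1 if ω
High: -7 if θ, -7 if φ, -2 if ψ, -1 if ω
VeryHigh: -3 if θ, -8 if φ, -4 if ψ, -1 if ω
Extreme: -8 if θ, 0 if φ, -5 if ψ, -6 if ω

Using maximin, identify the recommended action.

Row minima: Low=-8, Moderate=-8, High=-7, VeryHigh=-8, Extreme=-8
Best worst-case = -7 → High.

High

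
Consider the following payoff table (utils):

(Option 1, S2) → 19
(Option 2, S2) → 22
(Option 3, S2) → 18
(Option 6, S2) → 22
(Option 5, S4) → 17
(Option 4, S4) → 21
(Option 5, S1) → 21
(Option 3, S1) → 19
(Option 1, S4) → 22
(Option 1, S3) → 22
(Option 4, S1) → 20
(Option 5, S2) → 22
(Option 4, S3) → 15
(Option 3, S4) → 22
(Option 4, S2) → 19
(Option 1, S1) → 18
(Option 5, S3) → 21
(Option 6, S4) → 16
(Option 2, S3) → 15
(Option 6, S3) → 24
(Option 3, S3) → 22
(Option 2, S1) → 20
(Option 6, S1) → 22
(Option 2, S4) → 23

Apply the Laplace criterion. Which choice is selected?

Row averages: Option 1=20.25, Option 2=20, Option 3=20.25, Option 4=18.75, Option 5=20.25, Option 6=21
Highest average = 21 → Option 6.

Option 6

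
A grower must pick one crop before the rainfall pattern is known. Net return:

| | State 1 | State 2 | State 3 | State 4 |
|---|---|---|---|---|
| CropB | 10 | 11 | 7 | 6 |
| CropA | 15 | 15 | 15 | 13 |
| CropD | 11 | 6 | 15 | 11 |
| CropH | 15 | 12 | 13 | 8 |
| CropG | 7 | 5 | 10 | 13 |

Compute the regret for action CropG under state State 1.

8

Best payoff under State 1 is 15.
Regret = 15 − 7 = 8.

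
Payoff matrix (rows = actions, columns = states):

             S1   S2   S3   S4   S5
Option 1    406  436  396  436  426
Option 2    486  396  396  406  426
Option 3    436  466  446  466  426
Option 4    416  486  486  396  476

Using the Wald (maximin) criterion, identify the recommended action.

Option 3

Row minima: Option 1=396, Option 2=396, Option 3=426, Option 4=396
Best worst-case = 426 → Option 3.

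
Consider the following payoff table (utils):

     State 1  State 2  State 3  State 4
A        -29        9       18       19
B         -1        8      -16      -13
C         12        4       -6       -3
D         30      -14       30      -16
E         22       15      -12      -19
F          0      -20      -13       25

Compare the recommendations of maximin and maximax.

Row minima: A=-29, B=-16, C=-6, D=-16, E=-19, F=-20
Best worst-case = -6 → C.
Row maxima: A=19, B=8, C=12, D=30, E=22, F=25
Best best-case = 30 → D.

maximin → C; maximax → D (disagree)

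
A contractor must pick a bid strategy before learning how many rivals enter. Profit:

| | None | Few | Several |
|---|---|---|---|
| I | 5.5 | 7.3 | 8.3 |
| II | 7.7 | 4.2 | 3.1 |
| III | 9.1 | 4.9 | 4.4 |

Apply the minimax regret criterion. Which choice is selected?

Column bests: None=9.1, Few=7.3, Several=8.3.
I regrets: 3.6, 0.0, 0.0 → max 3.6
II regrets: 1.4, 3.1, 5.2 → max 5.2
III regrets: 0.0, 2.4, 3.9 → max 3.9
Smallest max regret = 3.6 → I.

I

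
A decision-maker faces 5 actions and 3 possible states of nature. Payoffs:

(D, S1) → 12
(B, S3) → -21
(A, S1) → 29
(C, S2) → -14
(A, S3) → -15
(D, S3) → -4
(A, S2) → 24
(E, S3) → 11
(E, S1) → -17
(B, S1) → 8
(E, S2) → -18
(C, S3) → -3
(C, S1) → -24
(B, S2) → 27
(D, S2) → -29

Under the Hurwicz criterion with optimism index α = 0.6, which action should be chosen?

A: 0.6·29 + 0.4·(-15) = 11.4
B: 0.6·27 + 0.4·(-21) = 7.8
C: 0.6·(-3) + 0.4·(-24) = -11.4
D: 0.6·12 + 0.4·(-29) = -4.4
E: 0.6·11 + 0.4·(-18) = -0.6
Highest Hurwicz score = 11.4 → A.

A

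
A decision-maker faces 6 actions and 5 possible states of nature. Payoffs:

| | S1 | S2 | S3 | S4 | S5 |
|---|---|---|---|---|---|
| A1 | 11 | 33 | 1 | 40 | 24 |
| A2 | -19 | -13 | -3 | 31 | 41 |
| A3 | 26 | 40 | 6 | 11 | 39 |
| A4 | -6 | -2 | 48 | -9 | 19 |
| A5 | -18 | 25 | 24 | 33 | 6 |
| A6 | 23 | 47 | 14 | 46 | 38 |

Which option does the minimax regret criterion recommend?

A6

Column bests: S1=26, S2=47, S3=48, S4=46, S5=41.
A1 regrets: 15, 14, 47, 6, 17 → max 47
A2 regrets: 45, 60, 51, 15, 0 → max 60
A3 regrets: 0, 7, 42, 35, 2 → max 42
A4 regrets: 32, 49, 0, 55, 22 → max 55
A5 regrets: 44, 22, 24, 13, 35 → max 44
A6 regrets: 3, 0, 34, 0, 3 → max 34
Smallest max regret = 34 → A6.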